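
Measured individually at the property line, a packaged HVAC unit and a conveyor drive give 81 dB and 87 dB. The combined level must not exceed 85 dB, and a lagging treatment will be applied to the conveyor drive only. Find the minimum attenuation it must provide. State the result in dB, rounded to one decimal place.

The untreated sources together contribute 10^(81/10) = 1.259e+08, i.e. 81.00 dB.
The limit corresponds to 10^(85/10) = 3.162e+08; subtracting the fixed part leaves 1.903e+08 for the conveyor drive, i.e. 82.80 dB.
Required insertion loss = 87 − 82.80 = 4.20 dB.

4.2 dB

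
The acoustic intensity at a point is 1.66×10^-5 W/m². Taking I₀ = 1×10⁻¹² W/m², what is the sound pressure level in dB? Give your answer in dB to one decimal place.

72.2 dB

L = 10·log₁₀(I/I₀) = 10·log₁₀(1.66×10^-5/10⁻¹²) = 10·log₁₀(1.66×10^7).
L = 10·(0.2201 + 7) = 72.20 dB.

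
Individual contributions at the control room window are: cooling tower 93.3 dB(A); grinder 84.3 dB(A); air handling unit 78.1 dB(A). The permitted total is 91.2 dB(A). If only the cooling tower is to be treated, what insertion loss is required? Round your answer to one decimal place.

3.4 dB

Fixed contribution from the other sources: Σ 10^(L/10) = 10^(84.3/10) + 10^(78.1/10) = 3.337e+08 (85.23 dB(A)).
The limit corresponds to 10^(91.2/10) = 1.318e+09; subtracting the fixed part leaves 9.845e+08 for the cooling tower, i.e. 89.93 dB(A).
So the cooling tower must be reduced from 93.3 to 89.93 dB(A): IL = 3.37 dB.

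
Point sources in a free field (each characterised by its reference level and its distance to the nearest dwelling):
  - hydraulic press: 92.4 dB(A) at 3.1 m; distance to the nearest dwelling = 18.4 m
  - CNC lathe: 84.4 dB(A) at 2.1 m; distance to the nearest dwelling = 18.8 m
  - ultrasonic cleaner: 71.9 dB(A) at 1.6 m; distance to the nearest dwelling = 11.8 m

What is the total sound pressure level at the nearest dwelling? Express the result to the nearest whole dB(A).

First find each source's level at the receiver (point-source: −20·log₁₀(r/r_ref)), then combine on an intensity basis.
hydraulic press: 92.4 − 20·log₁₀(18.4/3.1) = 92.4 − 15.47 = 76.93 dB(A).
CNC lathe: 84.4 − 20·log₁₀(18.8/2.1) = 84.4 − 19.04 = 65.36 dB(A).
ultrasonic cleaner: 71.9 − 20·log₁₀(11.8/1.6) = 71.9 − 17.36 = 54.54 dB(A).
Σ 10^(L/10) = 5.305e+07 → L_total = 10·log₁₀(5.305e+07) = 77.25 dB(A).

77 dB(A)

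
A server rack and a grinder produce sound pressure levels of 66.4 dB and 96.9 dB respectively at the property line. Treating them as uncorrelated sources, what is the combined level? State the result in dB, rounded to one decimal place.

Incoherent sources combine by intensity addition: L_total = 10·log₁₀(Σ 10^(L_i/10)).
Σ 10^(L/10) = 10^(66.4/10) + 10^(96.9/10) = 4.902e+09.
L_total = 10·log₁₀(4.902e+09) = 96.90 dB.

96.9 dB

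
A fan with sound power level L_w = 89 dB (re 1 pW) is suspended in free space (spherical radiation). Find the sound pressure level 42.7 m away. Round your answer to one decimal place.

45.4 dB

The power spreads over a sphere of area 4π·r², so L_p = L_w − 10·log₁₀(4π·r²).
4π·r² = 2.291e+04 m², 10·log₁₀ of that is 43.601 dB.
L_p = 89 − 43.601 = 45.40 dB.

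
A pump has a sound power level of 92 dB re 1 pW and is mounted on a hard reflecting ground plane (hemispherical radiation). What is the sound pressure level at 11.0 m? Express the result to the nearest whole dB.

63 dB

L_p = L_w − 10·log₁₀(2π·r²) with r = 11.0 m.
2π·r² = 760.3 m², 10·log₁₀ of that is 28.810 dB.
L_p = 92 − 28.810 = 63.19 dB.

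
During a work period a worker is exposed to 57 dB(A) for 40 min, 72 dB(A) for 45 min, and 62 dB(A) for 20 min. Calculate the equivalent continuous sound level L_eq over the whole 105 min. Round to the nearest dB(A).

69 dB(A)

Weight each interval's intensity by its duration and average over T = 105 min:
Σ tᵢ·10^(Lᵢ/10) = 40·10^(57/10) + 45·10^(72/10) + 20·10^(62/10) = 7.649e+08.
L_eq = 10·log₁₀(7.649e+08/105) = 68.62 dB(A).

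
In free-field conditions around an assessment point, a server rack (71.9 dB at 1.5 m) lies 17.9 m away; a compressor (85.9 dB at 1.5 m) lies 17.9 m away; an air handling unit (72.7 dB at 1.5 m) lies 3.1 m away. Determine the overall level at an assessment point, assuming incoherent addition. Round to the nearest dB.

69 dB

Apply inverse-square spreading to bring every level to the receiver, then sum 10^(L/10).
server rack: 71.9 − 20·log₁₀(17.9/1.5) = 71.9 − 21.54 = 50.36 dB.
compressor: 85.9 − 20·log₁₀(17.9/1.5) = 85.9 − 21.54 = 64.36 dB.
air handling unit: 72.7 − 20·log₁₀(3.1/1.5) = 72.7 − 6.31 = 66.39 dB.
Σ 10^(L/10) = 7.200e+06 → L_total = 10·log₁₀(7.200e+06) = 68.57 dB.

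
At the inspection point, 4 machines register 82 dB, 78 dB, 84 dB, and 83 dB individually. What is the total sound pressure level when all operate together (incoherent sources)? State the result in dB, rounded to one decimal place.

88.3 dB

Incoherent sources combine by intensity addition: L_total = 10·log₁₀(Σ 10^(L_i/10)).
Σ 10^(L/10) = 10^(82/10) + 10^(78/10) + 10^(84/10) + 10^(83/10) = 6.723e+08.
L_total = 10·log₁₀(6.723e+08) = 88.28 dB.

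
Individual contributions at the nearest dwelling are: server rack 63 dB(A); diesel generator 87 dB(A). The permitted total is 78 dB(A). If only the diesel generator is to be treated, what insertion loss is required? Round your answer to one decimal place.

Fixed contribution from the other source: Σ 10^(L/10) = 10^(63/10) = 1.995e+06 (63.00 dB(A)).
To meet 78 dB(A) overall, the treated diesel generator may contribute at most 10^(78/10) − 1.995e+06 = 6.110e+07, i.e. 77.86 dB(A).
Required insertion loss = 87 − 77.86 = 9.14 dB.

9.1 dB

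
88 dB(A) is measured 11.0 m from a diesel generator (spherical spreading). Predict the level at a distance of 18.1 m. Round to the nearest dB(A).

84 dB(A)

Point-source attenuation: ΔL = 20·log₁₀(r₂/r₁) = 20·log₁₀(18.1/11.0) = 4.326 dB.
L₂ = 88 − 20·log₁₀(18.1/11.0) = 88 − 4.326 = 83.67 dB(A).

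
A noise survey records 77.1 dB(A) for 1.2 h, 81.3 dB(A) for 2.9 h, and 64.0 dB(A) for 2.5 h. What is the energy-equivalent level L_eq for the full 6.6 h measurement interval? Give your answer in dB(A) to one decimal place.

78.4 dB(A)

The energy average is taken in the linear domain: L_eq = 10·log₁₀[(Σ tᵢ·10^(Lᵢ/10))/T], T = 6.6 h.
Σ tᵢ·10^(Lᵢ/10) = 1.2·10^(77.1/10) + 2.9·10^(81.3/10) + 2.5·10^(64.0/10) = 4.590e+08.
L_eq = 10·log₁₀(4.590e+08/6.6) = 78.42 dB(A).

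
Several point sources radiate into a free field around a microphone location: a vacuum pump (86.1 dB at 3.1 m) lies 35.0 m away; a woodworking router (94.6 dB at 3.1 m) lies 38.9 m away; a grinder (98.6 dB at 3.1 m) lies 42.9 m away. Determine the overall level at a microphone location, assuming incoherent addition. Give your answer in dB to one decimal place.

Apply inverse-square spreading to bring every level to the receiver, then sum 10^(L/10).
vacuum pump: 86.1 − 20·log₁₀(35.0/3.1) = 86.1 − 21.05 = 65.05 dB.
woodworking router: 94.6 − 20·log₁₀(38.9/3.1) = 94.6 − 21.97 = 72.63 dB.
grinder: 98.6 − 20·log₁₀(42.9/3.1) = 98.6 − 22.82 = 75.78 dB.
Σ 10^(L/10) = 5.934e+07 → L_total = 10·log₁₀(5.934e+07) = 77.73 dB.

77.7 dB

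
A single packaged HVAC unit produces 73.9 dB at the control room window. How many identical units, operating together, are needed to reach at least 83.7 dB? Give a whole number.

10

The shortfall is 83.7 − 73.9 = 9.8 dB, and N units add 10·log₁₀ N, so need 10·log₁₀ N ≥ 9.8.
N ≥ 10^(9.8/10) = 9.550, so N = 10.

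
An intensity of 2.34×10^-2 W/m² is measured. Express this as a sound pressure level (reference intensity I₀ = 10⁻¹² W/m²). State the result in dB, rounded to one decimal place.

L = 10·log₁₀(I/I₀) = 10·log₁₀(2.34×10^-2/10⁻¹²) = 10·log₁₀(2.34×10^10).
L = 10·(0.3692 + 10) = 103.69 dB.

103.7 dB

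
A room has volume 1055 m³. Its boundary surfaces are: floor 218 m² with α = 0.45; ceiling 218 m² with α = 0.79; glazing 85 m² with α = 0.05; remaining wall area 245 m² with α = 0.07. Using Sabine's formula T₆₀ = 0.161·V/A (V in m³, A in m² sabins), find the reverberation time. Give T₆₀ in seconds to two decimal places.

A = Σ Sᵢαᵢ = 218·0.45 + 218·0.79 + 85·0.05 + 245·0.07 = 291.72 m².
T₆₀ = 0.161·V/A = 0.161·1055/291.72 = 0.582 s.

0.58 s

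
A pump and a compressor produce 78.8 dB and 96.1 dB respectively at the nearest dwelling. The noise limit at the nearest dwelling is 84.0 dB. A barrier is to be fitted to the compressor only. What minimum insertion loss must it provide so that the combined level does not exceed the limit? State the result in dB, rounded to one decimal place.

13.7 dB

Everything except the compressor sums to 10^(78.8/10) = 7.586e+07 in linear terms, 78.80 dB.
The limit corresponds to 10^(84.0/10) = 2.512e+08; subtracting the fixed part leaves 1.753e+08 for the compressor, i.e. 82.44 dB.
So the compressor must be reduced from 96.1 to 82.44 dB: IL = 13.66 dB.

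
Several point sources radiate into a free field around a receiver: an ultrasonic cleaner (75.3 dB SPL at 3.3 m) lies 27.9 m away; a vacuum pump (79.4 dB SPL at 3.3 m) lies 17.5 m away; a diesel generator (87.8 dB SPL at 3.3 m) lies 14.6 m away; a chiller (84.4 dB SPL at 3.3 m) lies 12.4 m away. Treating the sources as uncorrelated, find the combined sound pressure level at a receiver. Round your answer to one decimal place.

77.3 dB SPL

Propagate each source to the receiver with L = L_ref − 20·log₁₀(r/r_ref), then add intensities.
ultrasonic cleaner: 75.3 − 20·log₁₀(27.9/3.3) = 75.3 − 18.54 = 56.76 dB SPL.
vacuum pump: 79.4 − 20·log₁₀(17.5/3.3) = 79.4 − 14.49 = 64.91 dB SPL.
diesel generator: 87.8 − 20·log₁₀(14.6/3.3) = 87.8 − 12.92 = 74.88 dB SPL.
chiller: 84.4 − 20·log₁₀(12.4/3.3) = 84.4 − 11.50 = 72.90 dB SPL.
Σ 10^(L/10) = 5.386e+07 → L_total = 10·log₁₀(5.386e+07) = 77.31 dB SPL.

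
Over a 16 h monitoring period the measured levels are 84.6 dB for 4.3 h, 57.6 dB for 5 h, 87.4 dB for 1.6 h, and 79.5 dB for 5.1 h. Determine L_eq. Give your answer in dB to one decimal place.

The energy average is taken in the linear domain: L_eq = 10·log₁₀[(Σ tᵢ·10^(Lᵢ/10))/T], T = 16 h.
Σ tᵢ·10^(Lᵢ/10) = 4.3·10^(84.6/10) + 5·10^(57.6/10) + 1.6·10^(87.4/10) + 5.1·10^(79.5/10) = 2.577e+09.
L_eq = 10·log₁₀(2.577e+09/16) = 82.07 dB.

82.1 dB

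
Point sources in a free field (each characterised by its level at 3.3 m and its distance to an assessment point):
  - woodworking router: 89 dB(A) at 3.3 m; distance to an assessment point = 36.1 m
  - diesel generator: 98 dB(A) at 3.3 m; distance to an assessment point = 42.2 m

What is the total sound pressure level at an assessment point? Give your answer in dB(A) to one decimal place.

First find each source's level at the receiver (point-source: −20·log₁₀(r/r_ref)), then combine on an intensity basis.
woodworking router: 89 − 20·log₁₀(36.1/3.3) = 89 − 20.78 = 68.22 dB(A).
diesel generator: 98 − 20·log₁₀(42.2/3.3) = 98 − 22.14 = 75.86 dB(A).
Σ 10^(L/10) = 4.522e+07 → L_total = 10·log₁₀(4.522e+07) = 76.55 dB(A).

76.6 dB(A)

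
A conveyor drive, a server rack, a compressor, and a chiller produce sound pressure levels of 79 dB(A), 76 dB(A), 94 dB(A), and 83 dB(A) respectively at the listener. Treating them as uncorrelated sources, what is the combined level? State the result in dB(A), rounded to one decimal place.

Incoherent sources combine by intensity addition: L_total = 10·log₁₀(Σ 10^(L_i/10)).
Σ 10^(L/10) = 10^(79/10) + 10^(76/10) + 10^(94/10) + 10^(83/10) = 2.831e+09.
L_total = 10·log₁₀(2.831e+09) = 94.52 dB(A).

94.5 dB(A)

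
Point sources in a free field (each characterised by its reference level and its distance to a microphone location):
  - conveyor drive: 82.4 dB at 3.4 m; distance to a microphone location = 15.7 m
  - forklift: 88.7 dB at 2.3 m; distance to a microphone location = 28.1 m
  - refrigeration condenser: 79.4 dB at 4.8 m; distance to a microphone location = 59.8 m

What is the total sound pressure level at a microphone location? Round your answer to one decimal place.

First find each source's level at the receiver (point-source: −20·log₁₀(r/r_ref)), then combine on an intensity basis.
conveyor drive: 82.4 − 20·log₁₀(15.7/3.4) = 82.4 − 13.29 = 69.11 dB.
forklift: 88.7 − 20·log₁₀(28.1/2.3) = 88.7 − 21.74 = 66.96 dB.
refrigeration condenser: 79.4 − 20·log₁₀(59.8/4.8) = 79.4 − 21.91 = 57.49 dB.
Σ 10^(L/10) = 1.368e+07 → L_total = 10·log₁₀(1.368e+07) = 71.36 dB.

71.4 dB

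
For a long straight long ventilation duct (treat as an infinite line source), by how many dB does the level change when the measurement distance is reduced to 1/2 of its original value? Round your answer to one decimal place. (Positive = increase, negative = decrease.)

+3.0 dB

A line source loses 3 dB per doubling of distance; generally ΔL = −10·log₁₀(r₂/r₁).
ΔL = −10·log₁₀(0.5) = +3.01 dB.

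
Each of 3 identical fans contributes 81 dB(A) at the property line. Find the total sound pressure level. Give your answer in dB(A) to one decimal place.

85.8 dB(A)

N identical incoherent sources raise the level by 10·log₁₀ N.
L_total = 81 + 10·log₁₀(3) = 81 + 4.771 = 85.77 dB(A).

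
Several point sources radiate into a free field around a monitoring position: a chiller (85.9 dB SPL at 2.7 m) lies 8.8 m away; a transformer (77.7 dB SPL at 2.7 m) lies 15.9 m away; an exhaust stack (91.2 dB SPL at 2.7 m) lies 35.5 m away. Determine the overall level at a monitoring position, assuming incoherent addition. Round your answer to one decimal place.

76.6 dB SPL

Apply inverse-square spreading to bring every level to the receiver, then sum 10^(L/10).
chiller: 85.9 − 20·log₁₀(8.8/2.7) = 85.9 − 10.26 = 75.64 dB SPL.
transformer: 77.7 − 20·log₁₀(15.9/2.7) = 77.7 − 15.40 = 62.30 dB SPL.
exhaust stack: 91.2 − 20·log₁₀(35.5/2.7) = 91.2 − 22.38 = 68.82 dB SPL.
Σ 10^(L/10) = 4.595e+07 → L_total = 10·log₁₀(4.595e+07) = 76.62 dB SPL.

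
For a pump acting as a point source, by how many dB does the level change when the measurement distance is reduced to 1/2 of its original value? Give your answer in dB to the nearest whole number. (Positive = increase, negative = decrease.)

+6 dB

With spherical spreading the level changes by −20·log₁₀(r₂/r₁).
ΔL = −20·log₁₀(0.5) = +6.02 dB.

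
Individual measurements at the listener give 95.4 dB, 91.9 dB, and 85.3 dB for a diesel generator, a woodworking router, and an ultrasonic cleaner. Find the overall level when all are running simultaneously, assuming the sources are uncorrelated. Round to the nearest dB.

97 dB

For uncorrelated sources the intensities add, so convert each level to linear form, sum, and take 10·log₁₀ of the total.
Σ 10^(L/10) = 10^(95.4/10) + 10^(91.9/10) + 10^(85.3/10) = 5.355e+09.
L_total = 10·log₁₀(5.355e+09) = 97.29 dB.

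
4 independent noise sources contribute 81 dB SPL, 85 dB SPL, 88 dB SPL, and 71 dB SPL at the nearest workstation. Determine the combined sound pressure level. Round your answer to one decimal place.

For uncorrelated sources the intensities add, so convert each level to linear form, sum, and take 10·log₁₀ of the total.
Σ 10^(L/10) = 10^(81/10) + 10^(85/10) + 10^(88/10) + 10^(71/10) = 1.086e+09.
L_total = 10·log₁₀(1.086e+09) = 90.36 dB SPL.

90.4 dB SPL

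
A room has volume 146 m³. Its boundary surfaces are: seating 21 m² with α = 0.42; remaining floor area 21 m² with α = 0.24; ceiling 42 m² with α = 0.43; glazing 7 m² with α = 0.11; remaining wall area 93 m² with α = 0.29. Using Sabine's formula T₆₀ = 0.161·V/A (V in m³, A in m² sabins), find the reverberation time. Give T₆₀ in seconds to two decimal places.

0.39 s

Total absorption A = 21·0.42 + 21·0.24 + 42·0.43 + 7·0.11 + 93·0.29 = 59.66 m² sabins.
T₆₀ = 0.161 × 146 / 59.66 = 0.394 s.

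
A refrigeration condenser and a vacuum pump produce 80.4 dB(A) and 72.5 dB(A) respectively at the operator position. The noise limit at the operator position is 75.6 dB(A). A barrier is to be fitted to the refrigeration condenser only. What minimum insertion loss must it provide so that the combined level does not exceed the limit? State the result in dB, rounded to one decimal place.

7.7 dB

Everything except the refrigeration condenser sums to 10^(72.5/10) = 1.778e+07 in linear terms, 72.50 dB(A).
The limit corresponds to 10^(75.6/10) = 3.631e+07; subtracting the fixed part leaves 1.853e+07 for the refrigeration condenser, i.e. 72.68 dB(A).
So the refrigeration condenser must be reduced from 80.4 to 72.68 dB(A): IL = 7.72 dB.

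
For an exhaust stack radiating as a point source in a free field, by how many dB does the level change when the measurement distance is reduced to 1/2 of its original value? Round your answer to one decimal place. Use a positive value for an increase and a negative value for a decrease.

A point source loses 6 dB per doubling of distance; generally ΔL = −20·log₁₀(r₂/r₁).
ΔL = −20·log₁₀(0.5) = +6.02 dB.

+6.0 dB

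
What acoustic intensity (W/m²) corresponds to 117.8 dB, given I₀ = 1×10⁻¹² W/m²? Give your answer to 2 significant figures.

L = 10·log₁₀(I/I₀) ⇒ I = I₀·10^(L/10) = 10⁻¹² × 10^11.78.

0.60 W/m²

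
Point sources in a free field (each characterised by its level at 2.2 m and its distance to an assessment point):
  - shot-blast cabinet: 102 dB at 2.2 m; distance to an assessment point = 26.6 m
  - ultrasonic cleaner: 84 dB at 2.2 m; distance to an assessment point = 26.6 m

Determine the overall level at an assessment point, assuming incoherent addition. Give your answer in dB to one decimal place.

80.4 dB

Propagate each source to the receiver with L = L_ref − 20·log₁₀(r/r_ref), then add intensities.
shot-blast cabinet: 102 − 20·log₁₀(26.6/2.2) = 102 − 21.65 = 80.35 dB.
ultrasonic cleaner: 84 − 20·log₁₀(26.6/2.2) = 84 − 21.65 = 62.35 dB.
Σ 10^(L/10) = 1.101e+08 → L_total = 10·log₁₀(1.101e+08) = 80.42 dB.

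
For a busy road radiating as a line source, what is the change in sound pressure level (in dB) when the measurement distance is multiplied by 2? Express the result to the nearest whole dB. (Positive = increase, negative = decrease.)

With cylindrical spreading the level changes by −10·log₁₀(r₂/r₁).
ΔL = −10·log₁₀(2) = -3.01 dB.

-3 dB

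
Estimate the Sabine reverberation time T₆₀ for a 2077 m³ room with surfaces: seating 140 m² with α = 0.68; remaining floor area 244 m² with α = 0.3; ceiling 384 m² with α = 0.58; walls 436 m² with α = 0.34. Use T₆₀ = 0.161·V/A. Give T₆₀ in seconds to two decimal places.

0.62 s

Summing Sᵢαᵢ: 140·0.68 + 244·0.3 + 384·0.58 + 436·0.34 = 539.36 m².
T₆₀ = 0.161 × 2077 / 539.36 = 0.620 s.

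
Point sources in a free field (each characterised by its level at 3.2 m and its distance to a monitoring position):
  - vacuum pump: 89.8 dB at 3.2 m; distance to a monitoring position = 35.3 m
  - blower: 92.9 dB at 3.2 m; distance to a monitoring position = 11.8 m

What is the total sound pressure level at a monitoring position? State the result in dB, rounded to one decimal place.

Apply inverse-square spreading to bring every level to the receiver, then sum 10^(L/10).
vacuum pump: 89.8 − 20·log₁₀(35.3/3.2) = 89.8 − 20.85 = 68.95 dB.
blower: 92.9 − 20·log₁₀(11.8/3.2) = 92.9 − 11.33 = 81.57 dB.
Σ 10^(L/10) = 1.512e+08 → L_total = 10·log₁₀(1.512e+08) = 81.80 dB.

81.8 dB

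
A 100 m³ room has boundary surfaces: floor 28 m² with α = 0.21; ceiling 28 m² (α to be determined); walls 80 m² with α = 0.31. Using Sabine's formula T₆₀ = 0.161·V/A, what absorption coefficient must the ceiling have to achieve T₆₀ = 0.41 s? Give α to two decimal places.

0.31

Required total absorption A = 0.161·100/0.41 = 39.27 m².
Absorption from the other surfaces = 28·0.21 + 80·0.31 = 30.68 m², so the ceiling must supply 8.59 m² over 28 m².
α = 8.59/28 = 0.307.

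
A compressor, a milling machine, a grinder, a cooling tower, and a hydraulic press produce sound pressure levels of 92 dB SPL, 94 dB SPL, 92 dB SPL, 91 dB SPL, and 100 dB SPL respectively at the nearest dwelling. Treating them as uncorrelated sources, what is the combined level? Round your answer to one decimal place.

For uncorrelated sources the intensities add, so convert each level to linear form, sum, and take 10·log₁₀ of the total.
Σ 10^(L/10) = 10^(92/10) + 10^(94/10) + 10^(92/10) + 10^(91/10) + 10^(100/10) = 1.694e+10.
L_total = 10·log₁₀(1.694e+10) = 102.29 dB SPL.

102.3 dB SPL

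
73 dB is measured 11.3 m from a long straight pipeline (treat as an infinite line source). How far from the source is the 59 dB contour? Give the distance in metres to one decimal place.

283.8 m

For a line source L₁ − L₂ = 10·log₁₀(r₂/r₁), so r₂ = r₁·10^((L₁−L₂)/10).
r₂ = 11.3·10^((73−59)/10) = 11.3·10^(14.0/10) = 283.84 m.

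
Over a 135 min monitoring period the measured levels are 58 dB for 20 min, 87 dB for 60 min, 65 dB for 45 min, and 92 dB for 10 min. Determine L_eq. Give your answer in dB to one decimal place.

The energy average is taken in the linear domain: L_eq = 10·log₁₀[(Σ tᵢ·10^(Lᵢ/10))/T], T = 135 min.
Σ tᵢ·10^(Lᵢ/10) = 20·10^(58/10) + 60·10^(87/10) + 45·10^(65/10) + 10·10^(92/10) = 4.608e+10.
L_eq = 10·log₁₀(4.608e+10/135) = 85.33 dB.

85.3 dB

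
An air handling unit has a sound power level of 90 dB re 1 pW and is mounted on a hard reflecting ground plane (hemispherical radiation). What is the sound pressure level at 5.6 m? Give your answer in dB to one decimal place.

67.1 dB

L_p = L_w − 10·log₁₀(2π·r²) with r = 5.6 m.
2π·r² = 197 m², 10·log₁₀ of that is 22.946 dB.
L_p = 90 − 22.946 = 67.05 dB.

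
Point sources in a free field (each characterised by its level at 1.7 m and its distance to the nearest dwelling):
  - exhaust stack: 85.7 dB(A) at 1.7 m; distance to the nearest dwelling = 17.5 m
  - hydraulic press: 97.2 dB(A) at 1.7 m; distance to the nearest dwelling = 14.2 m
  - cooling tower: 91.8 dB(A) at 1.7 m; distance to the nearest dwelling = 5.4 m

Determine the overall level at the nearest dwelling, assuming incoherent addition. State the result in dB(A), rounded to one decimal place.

Propagate each source to the receiver with L = L_ref − 20·log₁₀(r/r_ref), then add intensities.
exhaust stack: 85.7 − 20·log₁₀(17.5/1.7) = 85.7 − 20.25 = 65.45 dB(A).
hydraulic press: 97.2 − 20·log₁₀(14.2/1.7) = 97.2 − 18.44 = 78.76 dB(A).
cooling tower: 91.8 − 20·log₁₀(5.4/1.7) = 91.8 − 10.04 = 81.76 dB(A).
Σ 10^(L/10) = 2.287e+08 → L_total = 10·log₁₀(2.287e+08) = 83.59 dB(A).

83.6 dB(A)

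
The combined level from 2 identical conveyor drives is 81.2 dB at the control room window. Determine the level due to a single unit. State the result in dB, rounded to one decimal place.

2 equal contributions raise the level by 10·log₁₀ 2 = 3.010 dB, so each unit alone gives 81.2 − 3.010.

78.2 dB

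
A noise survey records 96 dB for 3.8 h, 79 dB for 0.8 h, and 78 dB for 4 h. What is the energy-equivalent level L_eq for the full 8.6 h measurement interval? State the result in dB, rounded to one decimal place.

L_eq = 10·log₁₀[(1/T)·Σ tᵢ·10^(Lᵢ/10)] with T = 8.6 h.
Σ tᵢ·10^(Lᵢ/10) = 3.8·10^(96/10) + 0.8·10^(79/10) + 4·10^(78/10) = 1.544e+10.
L_eq = 10·log₁₀(1.544e+10/8.6) = 92.54 dB.

92.5 dB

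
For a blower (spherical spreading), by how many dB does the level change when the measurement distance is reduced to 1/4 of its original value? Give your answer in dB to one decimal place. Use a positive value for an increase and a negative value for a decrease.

With spherical spreading the level changes by −20·log₁₀(r₂/r₁).
ΔL = −20·log₁₀(0.25) = +12.04 dB.

+12.0 dB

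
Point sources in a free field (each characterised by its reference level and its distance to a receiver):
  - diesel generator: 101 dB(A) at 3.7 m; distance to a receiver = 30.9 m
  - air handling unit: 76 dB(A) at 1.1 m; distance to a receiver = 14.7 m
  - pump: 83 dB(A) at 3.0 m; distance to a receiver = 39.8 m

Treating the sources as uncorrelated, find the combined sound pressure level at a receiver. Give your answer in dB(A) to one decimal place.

Apply inverse-square spreading to bring every level to the receiver, then sum 10^(L/10).
diesel generator: 101 − 20·log₁₀(30.9/3.7) = 101 − 18.44 = 82.56 dB(A).
air handling unit: 76 − 20·log₁₀(14.7/1.1) = 76 − 22.52 = 53.48 dB(A).
pump: 83 − 20·log₁₀(39.8/3.0) = 83 − 22.46 = 60.54 dB(A).
Σ 10^(L/10) = 1.819e+08 → L_total = 10·log₁₀(1.819e+08) = 82.60 dB(A).

82.6 dB(A)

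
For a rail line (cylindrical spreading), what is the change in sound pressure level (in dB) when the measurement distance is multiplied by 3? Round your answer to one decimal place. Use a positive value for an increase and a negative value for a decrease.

With cylindrical spreading the level changes by −10·log₁₀(r₂/r₁).
ΔL = −10·log₁₀(3) = -4.77 dB.

-4.8 dB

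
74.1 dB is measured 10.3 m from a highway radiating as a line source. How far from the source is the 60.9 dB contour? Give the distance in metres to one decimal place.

215.2 m

For a line source L₁ − L₂ = 10·log₁₀(r₂/r₁), so r₂ = r₁·10^((L₁−L₂)/10).
r₂ = 10.3·10^((74.1−60.9)/10) = 10.3·10^(13.2/10) = 215.20 m.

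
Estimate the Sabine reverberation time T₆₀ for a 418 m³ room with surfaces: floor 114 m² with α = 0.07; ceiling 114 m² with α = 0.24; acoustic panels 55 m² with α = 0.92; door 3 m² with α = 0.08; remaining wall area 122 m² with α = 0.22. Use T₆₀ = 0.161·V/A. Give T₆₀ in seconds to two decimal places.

Summing Sᵢαᵢ: 114·0.07 + 114·0.24 + 55·0.92 + 3·0.08 + 122·0.22 = 113.02 m².
T₆₀ = 0.161·V/A = 0.161·418/113.02 = 0.595 s.

0.60 s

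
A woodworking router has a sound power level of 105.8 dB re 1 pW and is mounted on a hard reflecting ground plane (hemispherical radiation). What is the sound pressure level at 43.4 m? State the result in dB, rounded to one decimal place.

65.1 dB

Free-field hemispherical radiation: L_p = L_w − 10·log₁₀(2π·r²), r = 43.4 m.
2π·r² = 1.183e+04 m², 10·log₁₀ of that is 40.732 dB.
L_p = 105.8 − 40.732 = 65.07 dB.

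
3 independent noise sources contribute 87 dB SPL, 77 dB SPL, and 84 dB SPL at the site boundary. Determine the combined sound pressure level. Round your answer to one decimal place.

89.0 dB SPL

Incoherent sources combine by intensity addition: L_total = 10·log₁₀(Σ 10^(L_i/10)).
Σ 10^(L/10) = 10^(87/10) + 10^(77/10) + 10^(84/10) = 8.025e+08.
L_total = 10·log₁₀(8.025e+08) = 89.04 dB SPL.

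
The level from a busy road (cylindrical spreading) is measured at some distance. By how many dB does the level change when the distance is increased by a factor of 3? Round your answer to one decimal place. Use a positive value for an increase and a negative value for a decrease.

Line-source spreading: ΔL = −10·log₁₀(r₂/r₁).
ΔL = −10·log₁₀(3) = -4.77 dB.

-4.8 dB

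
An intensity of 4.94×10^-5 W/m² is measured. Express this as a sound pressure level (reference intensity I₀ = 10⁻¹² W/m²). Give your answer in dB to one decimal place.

76.9 dB

Dividing by I₀ shifts the exponent by 12: I/I₀ = 4.94×10^7.
L = 10·(0.6937 + 7) = 76.94 dB.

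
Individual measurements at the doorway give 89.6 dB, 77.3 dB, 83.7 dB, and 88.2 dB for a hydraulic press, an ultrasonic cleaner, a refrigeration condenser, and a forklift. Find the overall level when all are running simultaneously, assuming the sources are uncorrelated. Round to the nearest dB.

For uncorrelated sources the intensities add, so convert each level to linear form, sum, and take 10·log₁₀ of the total.
Σ 10^(L/10) = 10^(89.6/10) + 10^(77.3/10) + 10^(83.7/10) + 10^(88.2/10) = 1.861e+09.
L_total = 10·log₁₀(1.861e+09) = 92.70 dB.

93 dB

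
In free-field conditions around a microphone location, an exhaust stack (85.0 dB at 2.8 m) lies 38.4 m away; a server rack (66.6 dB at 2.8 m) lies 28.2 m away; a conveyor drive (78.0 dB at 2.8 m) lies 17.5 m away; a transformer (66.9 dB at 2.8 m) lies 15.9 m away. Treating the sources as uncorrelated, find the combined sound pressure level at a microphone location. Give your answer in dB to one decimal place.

65.4 dB

Apply inverse-square spreading to bring every level to the receiver, then sum 10^(L/10).
exhaust stack: 85.0 − 20·log₁₀(38.4/2.8) = 85.0 − 22.74 = 62.26 dB.
server rack: 66.6 − 20·log₁₀(28.2/2.8) = 66.6 − 20.06 = 46.54 dB.
conveyor drive: 78.0 − 20·log₁₀(17.5/2.8) = 78.0 − 15.92 = 62.08 dB.
transformer: 66.9 − 20·log₁₀(15.9/2.8) = 66.9 − 15.08 = 51.82 dB.
Σ 10^(L/10) = 3.494e+06 → L_total = 10·log₁₀(3.494e+06) = 65.43 dB.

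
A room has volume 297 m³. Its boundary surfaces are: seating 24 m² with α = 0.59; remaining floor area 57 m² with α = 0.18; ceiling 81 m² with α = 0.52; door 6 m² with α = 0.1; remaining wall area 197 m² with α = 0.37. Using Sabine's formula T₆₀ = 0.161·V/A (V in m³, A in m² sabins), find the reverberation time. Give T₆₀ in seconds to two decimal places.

0.34 s

A = Σ Sᵢαᵢ = 24·0.59 + 57·0.18 + 81·0.52 + 6·0.1 + 197·0.37 = 140.03 m².
T₆₀ = 0.161·V/A = 0.161·297/140.03 = 0.341 s.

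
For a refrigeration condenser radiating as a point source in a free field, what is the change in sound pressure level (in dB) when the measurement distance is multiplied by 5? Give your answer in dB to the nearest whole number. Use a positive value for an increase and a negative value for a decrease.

-14 dB

Point-source spreading: ΔL = −20·log₁₀(r₂/r₁).
ΔL = −20·log₁₀(5) = -13.98 dB.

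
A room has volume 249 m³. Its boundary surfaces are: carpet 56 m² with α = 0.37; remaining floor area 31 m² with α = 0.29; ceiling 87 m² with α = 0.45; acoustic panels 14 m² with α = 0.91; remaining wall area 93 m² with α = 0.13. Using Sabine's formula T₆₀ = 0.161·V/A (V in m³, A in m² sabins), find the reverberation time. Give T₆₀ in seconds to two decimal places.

0.43 s

Summing Sᵢαᵢ: 56·0.37 + 31·0.29 + 87·0.45 + 14·0.91 + 93·0.13 = 93.69 m².
T₆₀ = 0.161 × 249 / 93.69 = 0.428 s.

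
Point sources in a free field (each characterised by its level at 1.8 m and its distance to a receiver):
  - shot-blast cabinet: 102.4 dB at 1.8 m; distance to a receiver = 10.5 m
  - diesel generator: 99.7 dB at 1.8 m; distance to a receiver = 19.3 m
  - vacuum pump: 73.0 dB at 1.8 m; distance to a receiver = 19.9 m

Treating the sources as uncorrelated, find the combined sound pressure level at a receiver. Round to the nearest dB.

88 dB

First find each source's level at the receiver (point-source: −20·log₁₀(r/r_ref)), then combine on an intensity basis.
shot-blast cabinet: 102.4 − 20·log₁₀(10.5/1.8) = 102.4 − 15.32 = 87.08 dB.
diesel generator: 99.7 − 20·log₁₀(19.3/1.8) = 99.7 − 20.61 = 79.09 dB.
vacuum pump: 73.0 − 20·log₁₀(19.9/1.8) = 73.0 − 20.87 = 52.13 dB.
Σ 10^(L/10) = 5.920e+08 → L_total = 10·log₁₀(5.920e+08) = 87.72 dB.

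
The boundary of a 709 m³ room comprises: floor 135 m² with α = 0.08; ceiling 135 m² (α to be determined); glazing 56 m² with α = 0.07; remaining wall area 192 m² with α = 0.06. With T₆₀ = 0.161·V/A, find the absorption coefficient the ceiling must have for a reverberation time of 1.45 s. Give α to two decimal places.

0.39

From T₆₀ = 0.161·V/A, the target T₆₀ = 1.45 s needs A = 0.161·709/1.45 = 78.72 m².
Absorption from the other surfaces = 135·0.08 + 56·0.07 + 192·0.06 = 26.24 m², so the ceiling must supply 52.48 m² over 135 m².
α = 52.48/135 = 0.389.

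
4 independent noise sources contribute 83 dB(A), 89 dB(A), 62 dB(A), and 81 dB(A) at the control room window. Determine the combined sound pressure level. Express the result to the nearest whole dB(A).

90 dB(A)

For uncorrelated sources the intensities add, so convert each level to linear form, sum, and take 10·log₁₀ of the total.
Σ 10^(L/10) = 10^(83/10) + 10^(89/10) + 10^(62/10) + 10^(81/10) = 1.121e+09.
L_total = 10·log₁₀(1.121e+09) = 90.50 dB(A).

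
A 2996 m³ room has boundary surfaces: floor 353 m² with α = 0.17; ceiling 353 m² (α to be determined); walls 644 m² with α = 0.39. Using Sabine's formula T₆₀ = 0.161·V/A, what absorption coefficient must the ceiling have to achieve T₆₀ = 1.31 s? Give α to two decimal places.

Required total absorption A = 0.161·2996/1.31 = 368.21 m².
Absorption from the other surfaces = 353·0.17 + 644·0.39 = 311.17 m², so the ceiling must supply 57.04 m² over 353 m².
α = 57.04/353 = 0.162.

0.16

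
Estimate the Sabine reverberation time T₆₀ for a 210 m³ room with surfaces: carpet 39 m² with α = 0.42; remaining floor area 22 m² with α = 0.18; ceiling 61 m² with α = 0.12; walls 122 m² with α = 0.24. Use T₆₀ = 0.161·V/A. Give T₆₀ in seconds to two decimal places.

Summing Sᵢαᵢ: 39·0.42 + 22·0.18 + 61·0.12 + 122·0.24 = 56.94 m².
T₆₀ = 0.161·V/A = 0.161·210/56.94 = 0.594 s.

0.59 s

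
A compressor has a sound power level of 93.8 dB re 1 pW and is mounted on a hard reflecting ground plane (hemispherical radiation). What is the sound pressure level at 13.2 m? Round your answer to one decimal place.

63.4 dB

L_p = L_w − 10·log₁₀(2π·r²) with r = 13.2 m.
2π·r² = 1095 m², 10·log₁₀ of that is 30.393 dB.
L_p = 93.8 − 30.393 = 63.41 dB.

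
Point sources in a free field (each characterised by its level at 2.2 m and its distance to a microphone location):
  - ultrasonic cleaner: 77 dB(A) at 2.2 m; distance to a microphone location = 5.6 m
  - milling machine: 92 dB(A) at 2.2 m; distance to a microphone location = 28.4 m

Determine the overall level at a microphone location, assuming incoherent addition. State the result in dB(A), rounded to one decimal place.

Apply inverse-square spreading to bring every level to the receiver, then sum 10^(L/10).
ultrasonic cleaner: 77 − 20·log₁₀(5.6/2.2) = 77 − 8.12 = 68.88 dB(A).
milling machine: 92 − 20·log₁₀(28.4/2.2) = 92 − 22.22 = 69.78 dB(A).
Σ 10^(L/10) = 1.725e+07 → L_total = 10·log₁₀(1.725e+07) = 72.37 dB(A).

72.4 dB(A)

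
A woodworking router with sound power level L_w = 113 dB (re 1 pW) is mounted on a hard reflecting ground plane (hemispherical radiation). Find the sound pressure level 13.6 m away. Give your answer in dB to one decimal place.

Free-field hemispherical radiation: L_p = L_w − 10·log₁₀(2π·r²), r = 13.6 m.
2π·r² = 1162 m², 10·log₁₀ of that is 30.653 dB.
L_p = 113 − 30.653 = 82.35 dB.

82.3 dB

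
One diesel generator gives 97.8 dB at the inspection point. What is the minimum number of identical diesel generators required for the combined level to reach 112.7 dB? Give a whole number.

31

The shortfall is 112.7 − 97.8 = 14.9 dB, and N units add 10·log₁₀ N, so need 10·log₁₀ N ≥ 14.9.
N ≥ 10^(14.9/10) = 30.903, so N = 31.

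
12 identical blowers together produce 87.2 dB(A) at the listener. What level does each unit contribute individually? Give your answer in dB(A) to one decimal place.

12 equal contributions raise the level by 10·log₁₀ 12 = 10.792 dB, so each unit alone gives 87.2 − 10.792.

76.4 dB(A)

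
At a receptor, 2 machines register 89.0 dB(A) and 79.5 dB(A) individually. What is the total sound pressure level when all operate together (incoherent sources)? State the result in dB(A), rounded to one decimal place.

89.5 dB(A)

For uncorrelated sources the intensities add, so convert each level to linear form, sum, and take 10·log₁₀ of the total.
Σ 10^(L/10) = 10^(89.0/10) + 10^(79.5/10) = 8.835e+08.
L_total = 10·log₁₀(8.835e+08) = 89.46 dB(A).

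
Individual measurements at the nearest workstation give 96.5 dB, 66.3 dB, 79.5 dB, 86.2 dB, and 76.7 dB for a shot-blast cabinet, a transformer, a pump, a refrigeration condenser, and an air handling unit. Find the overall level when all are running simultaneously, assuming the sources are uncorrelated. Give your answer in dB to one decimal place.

Incoherent sources combine by intensity addition: L_total = 10·log₁₀(Σ 10^(L_i/10)).
Σ 10^(L/10) = 10^(96.5/10) + 10^(66.3/10) + 10^(79.5/10) + 10^(86.2/10) + 10^(76.7/10) = 5.024e+09.
L_total = 10·log₁₀(5.024e+09) = 97.01 dB.

97.0 dB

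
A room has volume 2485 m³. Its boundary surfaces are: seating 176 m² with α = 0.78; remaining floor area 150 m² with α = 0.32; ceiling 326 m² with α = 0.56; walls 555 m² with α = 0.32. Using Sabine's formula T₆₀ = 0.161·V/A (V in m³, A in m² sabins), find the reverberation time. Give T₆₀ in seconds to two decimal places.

0.73 s

A = Σ Sᵢαᵢ = 176·0.78 + 150·0.32 + 326·0.56 + 555·0.32 = 545.44 m².
T₆₀ = 0.161·V/A = 0.161·2485/545.44 = 0.734 s.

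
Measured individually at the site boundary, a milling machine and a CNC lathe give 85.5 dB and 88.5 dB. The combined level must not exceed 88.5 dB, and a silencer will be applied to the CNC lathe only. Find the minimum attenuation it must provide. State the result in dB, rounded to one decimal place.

The untreated sources together contribute 10^(85.5/10) = 3.548e+08, i.e. 85.50 dB.
To meet 88.5 dB overall, the treated CNC lathe may contribute at most 10^(88.5/10) − 3.548e+08 = 3.531e+08, i.e. 85.48 dB.
Required insertion loss = 88.5 − 85.48 = 3.02 dB.

3.0 dB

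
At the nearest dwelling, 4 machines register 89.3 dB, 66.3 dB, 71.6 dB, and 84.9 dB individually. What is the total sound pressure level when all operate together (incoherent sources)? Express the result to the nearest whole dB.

For uncorrelated sources the intensities add, so convert each level to linear form, sum, and take 10·log₁₀ of the total.
Σ 10^(L/10) = 10^(89.3/10) + 10^(66.3/10) + 10^(71.6/10) + 10^(84.9/10) = 1.179e+09.
L_total = 10·log₁₀(1.179e+09) = 90.71 dB.

91 dB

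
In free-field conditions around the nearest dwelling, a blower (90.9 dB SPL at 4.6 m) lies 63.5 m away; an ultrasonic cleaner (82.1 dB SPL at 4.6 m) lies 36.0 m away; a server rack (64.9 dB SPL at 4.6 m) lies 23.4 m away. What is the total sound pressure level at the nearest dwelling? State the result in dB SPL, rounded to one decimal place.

First find each source's level at the receiver (point-source: −20·log₁₀(r/r_ref)), then combine on an intensity basis.
blower: 90.9 − 20·log₁₀(63.5/4.6) = 90.9 − 22.80 = 68.10 dB SPL.
ultrasonic cleaner: 82.1 − 20·log₁₀(36.0/4.6) = 82.1 − 17.87 = 64.23 dB SPL.
server rack: 64.9 − 20·log₁₀(23.4/4.6) = 64.9 − 14.13 = 50.77 dB SPL.
Σ 10^(L/10) = 9.223e+06 → L_total = 10·log₁₀(9.223e+06) = 69.65 dB SPL.

69.6 dB SPL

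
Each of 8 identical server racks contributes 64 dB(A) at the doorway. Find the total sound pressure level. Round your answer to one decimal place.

73.0 dB(A)

L_total = L₁ + 10·log₁₀ N for N identical incoherent sources.
L_total = 64 + 10·log₁₀(8) = 64 + 9.031 = 73.03 dB(A).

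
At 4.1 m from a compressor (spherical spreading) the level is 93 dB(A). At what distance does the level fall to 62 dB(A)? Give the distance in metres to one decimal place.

145.5 m

The 31.0 dB drop corresponds to a distance ratio of 10^(31.0/20) for a point source.
r₂ = 4.1·10^((93−62)/20) = 4.1·10^(31.0/20) = 145.47 m.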